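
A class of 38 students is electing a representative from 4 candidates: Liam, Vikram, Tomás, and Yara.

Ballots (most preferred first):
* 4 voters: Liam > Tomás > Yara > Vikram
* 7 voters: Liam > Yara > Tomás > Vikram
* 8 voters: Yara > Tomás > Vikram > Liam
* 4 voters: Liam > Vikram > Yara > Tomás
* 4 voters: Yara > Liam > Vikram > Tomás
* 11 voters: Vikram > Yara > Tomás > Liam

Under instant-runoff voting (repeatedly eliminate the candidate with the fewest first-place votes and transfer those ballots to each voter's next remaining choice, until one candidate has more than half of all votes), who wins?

Yara

Round 1: Liam 15, Vikram 11, Tomás 0, Yara 12. Tomás eliminated.
Round 2: Liam 15, Vikram 11, Yara 12. Vikram eliminated.
Round 3: Liam 15, Yara 23. Yara has a majority (≥20).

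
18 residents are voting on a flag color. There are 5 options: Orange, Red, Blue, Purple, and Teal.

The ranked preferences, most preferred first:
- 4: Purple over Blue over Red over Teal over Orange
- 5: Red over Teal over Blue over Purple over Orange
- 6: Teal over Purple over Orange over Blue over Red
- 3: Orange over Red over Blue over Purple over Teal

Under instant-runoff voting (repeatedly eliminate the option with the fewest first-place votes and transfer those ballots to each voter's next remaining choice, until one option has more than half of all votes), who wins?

Red

Round 1: Orange 3, Red 5, Blue 0, Purple 4, Teal 6. Blue eliminated.
Round 2: Orange 3, Red 5, Purple 4, Teal 6. Orange eliminated.
Round 3: Red 8, Purple 4, Teal 6. Purple eliminated.
Round 4: Red 12, Teal 6. Red has a majority (≥10).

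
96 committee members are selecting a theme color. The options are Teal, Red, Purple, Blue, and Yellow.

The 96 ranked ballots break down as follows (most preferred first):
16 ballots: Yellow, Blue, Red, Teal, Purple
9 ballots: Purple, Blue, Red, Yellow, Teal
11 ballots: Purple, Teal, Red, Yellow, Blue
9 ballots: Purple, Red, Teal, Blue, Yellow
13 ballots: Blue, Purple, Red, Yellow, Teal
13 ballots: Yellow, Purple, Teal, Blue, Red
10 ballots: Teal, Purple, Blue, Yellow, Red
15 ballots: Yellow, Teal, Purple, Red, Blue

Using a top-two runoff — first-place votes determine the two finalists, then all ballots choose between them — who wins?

Purple

Round 1 first-place votes: Teal 10, Red 0, Purple 29, Blue 13, Yellow 44. Yellow and Purple advance.
Runoff: Yellow is ranked above Purple on 44 ballots, Purple above Yellow on 52.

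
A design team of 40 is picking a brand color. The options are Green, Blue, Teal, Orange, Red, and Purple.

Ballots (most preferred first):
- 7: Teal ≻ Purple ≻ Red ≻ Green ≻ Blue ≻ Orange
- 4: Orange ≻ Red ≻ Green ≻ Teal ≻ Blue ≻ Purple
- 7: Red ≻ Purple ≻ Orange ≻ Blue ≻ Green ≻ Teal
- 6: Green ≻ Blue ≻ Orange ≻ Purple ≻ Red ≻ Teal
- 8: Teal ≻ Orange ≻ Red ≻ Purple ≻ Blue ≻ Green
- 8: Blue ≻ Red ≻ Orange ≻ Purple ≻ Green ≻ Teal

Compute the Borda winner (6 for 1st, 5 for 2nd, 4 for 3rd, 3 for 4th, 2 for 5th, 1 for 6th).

Red

Green: 7×3 + 4×4 + 7×2 + 6×6 + 8×1 + 8×2 = 111
Blue: 7×2 + 4×2 + 7×3 + 6×5 + 8×2 + 8×6 = 137
Teal: 7×6 + 4×3 + 7×1 + 6×1 + 8×6 + 8×1 = 123
Orange: 7×1 + 4×6 + 7×4 + 6×4 + 8×5 + 8×4 = 155
Red: 7×4 + 4×5 + 7×6 + 6×2 + 8×4 + 8×5 = 174
Purple: 7×5 + 4×1 + 7×5 + 6×3 + 8×3 + 8×3 = 140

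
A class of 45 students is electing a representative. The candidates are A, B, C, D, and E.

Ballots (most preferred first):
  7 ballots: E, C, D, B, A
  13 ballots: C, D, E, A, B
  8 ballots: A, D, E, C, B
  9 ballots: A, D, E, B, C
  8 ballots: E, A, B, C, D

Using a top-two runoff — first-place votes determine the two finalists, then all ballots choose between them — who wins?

E

Round 1 first-place votes: A 17, B 0, C 13, D 0, E 15. A and E advance.
Runoff: A is ranked above E on 17 ballots, E above A on 28.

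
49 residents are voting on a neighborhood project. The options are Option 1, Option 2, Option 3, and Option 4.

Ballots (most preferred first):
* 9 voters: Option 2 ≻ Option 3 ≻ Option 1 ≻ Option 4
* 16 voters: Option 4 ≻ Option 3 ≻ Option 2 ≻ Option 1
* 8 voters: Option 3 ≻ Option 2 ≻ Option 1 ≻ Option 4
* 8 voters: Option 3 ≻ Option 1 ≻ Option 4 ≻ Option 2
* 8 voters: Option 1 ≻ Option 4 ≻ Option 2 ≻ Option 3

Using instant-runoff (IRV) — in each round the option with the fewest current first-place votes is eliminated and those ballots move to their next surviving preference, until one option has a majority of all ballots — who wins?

Option 3

Round 1: Option 1 8, Option 2 9, Option 3 16, Option 4 16. Option 1 eliminated.
Round 2: Option 2 9, Option 3 16, Option 4 24. Option 2 eliminated.
Round 3: Option 3 25, Option 4 24. Option 3 has a majority (≥25).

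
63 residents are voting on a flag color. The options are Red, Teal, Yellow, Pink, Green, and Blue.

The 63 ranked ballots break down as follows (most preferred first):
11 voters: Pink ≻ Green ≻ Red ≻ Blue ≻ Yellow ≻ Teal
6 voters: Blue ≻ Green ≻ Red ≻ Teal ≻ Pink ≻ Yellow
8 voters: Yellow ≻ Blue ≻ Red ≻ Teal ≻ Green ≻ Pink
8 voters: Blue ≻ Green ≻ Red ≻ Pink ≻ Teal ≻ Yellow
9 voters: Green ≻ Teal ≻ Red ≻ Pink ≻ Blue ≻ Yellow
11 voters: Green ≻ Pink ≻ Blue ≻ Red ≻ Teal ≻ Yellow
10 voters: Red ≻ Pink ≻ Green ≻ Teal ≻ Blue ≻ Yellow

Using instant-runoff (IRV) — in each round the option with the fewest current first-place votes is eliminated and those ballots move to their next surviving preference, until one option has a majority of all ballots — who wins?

Round 1: Red 10, Teal 0, Yellow 8, Pink 11, Green 20, Blue 14. Teal eliminated.
Round 2: Red 10, Yellow 8, Pink 11, Green 20, Blue 14. Yellow eliminated.
Round 3: Red 10, Pink 11, Green 20, Blue 22. Red eliminated.
Round 4: Pink 21, Green 20, Blue 22. Green eliminated.
Round 5: Pink 41, Blue 22. Pink has a majority (≥32).

Pink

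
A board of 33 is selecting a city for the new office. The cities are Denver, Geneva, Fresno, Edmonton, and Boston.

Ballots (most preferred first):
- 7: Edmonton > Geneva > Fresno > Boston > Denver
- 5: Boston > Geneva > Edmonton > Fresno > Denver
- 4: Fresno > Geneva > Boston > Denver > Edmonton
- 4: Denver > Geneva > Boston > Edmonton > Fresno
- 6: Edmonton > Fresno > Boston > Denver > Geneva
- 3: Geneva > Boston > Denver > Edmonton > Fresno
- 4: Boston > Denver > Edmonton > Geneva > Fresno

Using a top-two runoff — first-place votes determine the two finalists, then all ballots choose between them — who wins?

Boston

Round 1 first-place votes: Denver 4, Geneva 3, Fresno 4, Edmonton 13, Boston 9. Edmonton and Boston advance.
Runoff: Edmonton is ranked above Boston on 13 ballots, Boston above Edmonton on 20.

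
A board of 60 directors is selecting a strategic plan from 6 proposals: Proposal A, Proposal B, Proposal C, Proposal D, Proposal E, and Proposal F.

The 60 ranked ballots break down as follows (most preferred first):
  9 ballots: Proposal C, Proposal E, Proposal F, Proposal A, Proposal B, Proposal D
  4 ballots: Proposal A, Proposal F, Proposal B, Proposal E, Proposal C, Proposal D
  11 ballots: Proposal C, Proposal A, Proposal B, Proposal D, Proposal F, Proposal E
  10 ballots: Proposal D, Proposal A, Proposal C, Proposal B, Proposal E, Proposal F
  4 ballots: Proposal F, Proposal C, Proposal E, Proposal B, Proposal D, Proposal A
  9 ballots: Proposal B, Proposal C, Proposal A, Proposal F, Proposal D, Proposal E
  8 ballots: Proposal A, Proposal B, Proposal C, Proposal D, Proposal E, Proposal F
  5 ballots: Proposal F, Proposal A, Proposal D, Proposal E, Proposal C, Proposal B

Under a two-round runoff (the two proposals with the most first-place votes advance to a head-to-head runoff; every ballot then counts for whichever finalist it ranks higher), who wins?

Proposal C

Round 1 first-place votes: Proposal A 12, Proposal B 9, Proposal C 20, Proposal D 10, Proposal E 0, Proposal F 9. Proposal C and Proposal A advance.
Runoff: Proposal C is ranked above Proposal A on 33 ballots, Proposal A above Proposal C on 27.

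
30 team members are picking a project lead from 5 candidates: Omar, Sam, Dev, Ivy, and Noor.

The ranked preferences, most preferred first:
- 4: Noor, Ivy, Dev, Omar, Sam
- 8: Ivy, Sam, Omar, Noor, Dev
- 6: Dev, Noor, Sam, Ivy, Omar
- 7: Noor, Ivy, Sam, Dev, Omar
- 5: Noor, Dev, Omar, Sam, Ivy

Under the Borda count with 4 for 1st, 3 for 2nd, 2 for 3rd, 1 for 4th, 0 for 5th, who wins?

Noor

Omar: 4×1 + 8×2 + 6×0 + 7×0 + 5×2 = 30
Sam: 4×0 + 8×3 + 6×2 + 7×2 + 5×1 = 55
Dev: 4×2 + 8×0 + 6×4 + 7×1 + 5×3 = 54
Ivy: 4×3 + 8×4 + 6×1 + 7×3 + 5×0 = 71
Noor: 4×4 + 8×1 + 6×3 + 7×4 + 5×4 = 90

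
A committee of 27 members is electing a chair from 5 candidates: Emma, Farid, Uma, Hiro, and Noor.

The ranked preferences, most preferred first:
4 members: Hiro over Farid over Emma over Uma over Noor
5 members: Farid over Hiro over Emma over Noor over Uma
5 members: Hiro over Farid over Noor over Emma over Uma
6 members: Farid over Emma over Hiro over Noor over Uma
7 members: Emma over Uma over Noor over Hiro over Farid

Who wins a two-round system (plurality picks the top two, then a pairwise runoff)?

Round 1 first-place votes: Emma 7, Farid 11, Uma 0, Hiro 9, Noor 0. Farid and Hiro advance.
Runoff: Farid is ranked above Hiro on 11 ballots, Hiro above Farid on 16.

Hiro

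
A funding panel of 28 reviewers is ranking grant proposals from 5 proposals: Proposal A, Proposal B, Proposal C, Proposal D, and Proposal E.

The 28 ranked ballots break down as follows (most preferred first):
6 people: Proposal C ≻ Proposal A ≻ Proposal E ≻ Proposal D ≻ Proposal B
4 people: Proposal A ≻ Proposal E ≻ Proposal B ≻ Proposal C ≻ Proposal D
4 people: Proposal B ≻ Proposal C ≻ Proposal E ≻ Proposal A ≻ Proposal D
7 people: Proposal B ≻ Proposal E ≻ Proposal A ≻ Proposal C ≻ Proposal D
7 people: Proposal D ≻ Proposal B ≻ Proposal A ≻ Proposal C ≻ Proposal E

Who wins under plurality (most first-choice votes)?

Proposal B

First-place votes: Proposal A 4, Proposal B 11, Proposal C 6, Proposal D 7, Proposal E 0.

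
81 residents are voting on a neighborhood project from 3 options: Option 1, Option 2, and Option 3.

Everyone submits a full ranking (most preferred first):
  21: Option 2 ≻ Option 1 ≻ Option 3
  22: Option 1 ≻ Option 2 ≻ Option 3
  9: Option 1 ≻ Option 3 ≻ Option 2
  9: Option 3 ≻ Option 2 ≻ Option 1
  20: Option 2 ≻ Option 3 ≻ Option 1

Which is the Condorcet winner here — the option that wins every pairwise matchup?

Option 2 vs Option 1: 50–31
Option 2 vs Option 3: 63–18
Option 2 beats every other option.

Option 2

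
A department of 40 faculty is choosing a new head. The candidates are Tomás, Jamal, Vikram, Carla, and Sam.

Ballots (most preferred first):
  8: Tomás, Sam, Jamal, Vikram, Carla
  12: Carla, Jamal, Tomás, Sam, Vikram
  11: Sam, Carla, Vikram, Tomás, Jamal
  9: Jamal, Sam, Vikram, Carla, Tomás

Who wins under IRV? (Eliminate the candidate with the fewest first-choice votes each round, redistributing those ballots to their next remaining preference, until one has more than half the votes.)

Sam

Round 1: Tomás 8, Jamal 9, Vikram 0, Carla 12, Sam 11. Vikram eliminated.
Round 2: Tomás 8, Jamal 9, Carla 12, Sam 11. Tomás eliminated.
Round 3: Jamal 9, Carla 12, Sam 19. Jamal eliminated.
Round 4: Carla 12, Sam 28. Sam has a majority (≥21).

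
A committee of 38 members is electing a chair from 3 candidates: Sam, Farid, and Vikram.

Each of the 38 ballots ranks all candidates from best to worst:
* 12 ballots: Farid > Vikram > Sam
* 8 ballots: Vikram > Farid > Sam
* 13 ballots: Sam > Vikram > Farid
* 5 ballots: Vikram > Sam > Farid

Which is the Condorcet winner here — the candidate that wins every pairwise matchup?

Vikram

Vikram vs Sam: 25–13
Vikram vs Farid: 26–12
Vikram beats every other candidate.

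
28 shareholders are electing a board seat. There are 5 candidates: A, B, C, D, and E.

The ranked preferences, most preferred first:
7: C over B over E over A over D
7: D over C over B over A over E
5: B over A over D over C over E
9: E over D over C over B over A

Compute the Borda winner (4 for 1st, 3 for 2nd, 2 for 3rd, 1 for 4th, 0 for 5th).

A: 7×1 + 7×1 + 5×3 + 9×0 = 29
B: 7×3 + 7×2 + 5×4 + 9×1 = 64
C: 7×4 + 7×3 + 5×1 + 9×2 = 72
D: 7×0 + 7×4 + 5×2 + 9×3 = 65
E: 7×2 + 7×0 + 5×0 + 9×4 = 50

C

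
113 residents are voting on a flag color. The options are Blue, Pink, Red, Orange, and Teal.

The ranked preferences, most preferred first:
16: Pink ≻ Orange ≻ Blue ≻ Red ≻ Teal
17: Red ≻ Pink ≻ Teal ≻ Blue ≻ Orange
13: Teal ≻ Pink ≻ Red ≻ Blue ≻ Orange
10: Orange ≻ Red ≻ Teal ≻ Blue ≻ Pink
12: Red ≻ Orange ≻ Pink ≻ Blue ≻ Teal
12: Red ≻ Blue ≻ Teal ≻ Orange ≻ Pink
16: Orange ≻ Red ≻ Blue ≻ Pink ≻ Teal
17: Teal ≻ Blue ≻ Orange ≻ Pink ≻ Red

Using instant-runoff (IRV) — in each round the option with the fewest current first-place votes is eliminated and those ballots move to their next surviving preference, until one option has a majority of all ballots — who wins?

Round 1: Blue 0, Pink 16, Red 41, Orange 26, Teal 30. Blue eliminated.
Round 2: Pink 16, Red 41, Orange 26, Teal 30. Pink eliminated.
Round 3: Red 41, Orange 42, Teal 30. Teal eliminated.
Round 4: Red 54, Orange 59. Orange has a majority (≥57).

Orange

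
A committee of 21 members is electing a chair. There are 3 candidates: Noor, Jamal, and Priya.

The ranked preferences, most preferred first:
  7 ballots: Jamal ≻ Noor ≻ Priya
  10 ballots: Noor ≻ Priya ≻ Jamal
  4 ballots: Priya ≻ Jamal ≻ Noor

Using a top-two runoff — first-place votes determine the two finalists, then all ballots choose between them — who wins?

Round 1 first-place votes: Noor 10, Jamal 7, Priya 4. Noor and Jamal advance.
Runoff: Noor is ranked above Jamal on 10 ballots, Jamal above Noor on 11.

Jamal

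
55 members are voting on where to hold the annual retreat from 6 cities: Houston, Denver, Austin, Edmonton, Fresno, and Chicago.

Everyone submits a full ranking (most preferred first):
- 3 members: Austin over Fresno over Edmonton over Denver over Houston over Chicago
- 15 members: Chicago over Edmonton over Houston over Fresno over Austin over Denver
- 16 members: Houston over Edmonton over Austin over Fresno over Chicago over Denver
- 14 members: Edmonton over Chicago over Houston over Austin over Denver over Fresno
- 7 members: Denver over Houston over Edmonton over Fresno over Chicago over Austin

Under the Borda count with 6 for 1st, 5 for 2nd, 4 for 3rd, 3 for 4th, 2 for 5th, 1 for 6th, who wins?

Edmonton

Houston: 3×2 + 15×4 + 16×6 + 14×4 + 7×5 = 253
Denver: 3×3 + 15×1 + 16×1 + 14×2 + 7×6 = 110
Austin: 3×6 + 15×2 + 16×4 + 14×3 + 7×1 = 161
Edmonton: 3×4 + 15×5 + 16×5 + 14×6 + 7×4 = 279
Fresno: 3×5 + 15×3 + 16×3 + 14×1 + 7×3 = 143
Chicago: 3×1 + 15×6 + 16×2 + 14×5 + 7×2 = 209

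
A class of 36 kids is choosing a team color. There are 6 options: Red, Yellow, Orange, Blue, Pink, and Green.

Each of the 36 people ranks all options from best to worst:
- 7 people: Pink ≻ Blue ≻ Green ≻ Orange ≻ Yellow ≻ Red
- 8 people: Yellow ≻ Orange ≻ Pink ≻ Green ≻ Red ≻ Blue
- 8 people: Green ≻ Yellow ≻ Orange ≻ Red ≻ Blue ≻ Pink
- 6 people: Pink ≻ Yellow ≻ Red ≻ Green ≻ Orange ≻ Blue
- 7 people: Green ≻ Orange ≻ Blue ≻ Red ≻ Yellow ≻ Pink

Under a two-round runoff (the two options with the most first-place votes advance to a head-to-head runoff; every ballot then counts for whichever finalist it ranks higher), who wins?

Pink

Round 1 first-place votes: Red 0, Yellow 8, Orange 0, Blue 0, Pink 13, Green 15. Green and Pink advance.
Runoff: Green is ranked above Pink on 15 ballots, Pink above Green on 21.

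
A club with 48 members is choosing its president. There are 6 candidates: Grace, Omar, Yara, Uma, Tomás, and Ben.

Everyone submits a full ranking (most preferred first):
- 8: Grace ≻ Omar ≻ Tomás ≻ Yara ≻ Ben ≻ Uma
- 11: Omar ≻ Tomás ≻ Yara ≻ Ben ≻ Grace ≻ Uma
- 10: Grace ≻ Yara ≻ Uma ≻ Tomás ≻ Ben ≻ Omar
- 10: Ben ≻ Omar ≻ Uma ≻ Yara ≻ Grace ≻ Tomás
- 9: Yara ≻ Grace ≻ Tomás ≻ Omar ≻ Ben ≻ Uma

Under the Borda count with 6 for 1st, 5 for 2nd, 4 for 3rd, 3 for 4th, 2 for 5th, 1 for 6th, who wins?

Grace: 8×6 + 11×2 + 10×6 + 10×2 + 9×5 = 195
Omar: 8×5 + 11×6 + 10×1 + 10×5 + 9×3 = 193
Yara: 8×3 + 11×4 + 10×5 + 10×3 + 9×6 = 202
Uma: 8×1 + 11×1 + 10×4 + 10×4 + 9×1 = 108
Tomás: 8×4 + 11×5 + 10×3 + 10×1 + 9×4 = 163
Ben: 8×2 + 11×3 + 10×2 + 10×6 + 9×2 = 147

Yara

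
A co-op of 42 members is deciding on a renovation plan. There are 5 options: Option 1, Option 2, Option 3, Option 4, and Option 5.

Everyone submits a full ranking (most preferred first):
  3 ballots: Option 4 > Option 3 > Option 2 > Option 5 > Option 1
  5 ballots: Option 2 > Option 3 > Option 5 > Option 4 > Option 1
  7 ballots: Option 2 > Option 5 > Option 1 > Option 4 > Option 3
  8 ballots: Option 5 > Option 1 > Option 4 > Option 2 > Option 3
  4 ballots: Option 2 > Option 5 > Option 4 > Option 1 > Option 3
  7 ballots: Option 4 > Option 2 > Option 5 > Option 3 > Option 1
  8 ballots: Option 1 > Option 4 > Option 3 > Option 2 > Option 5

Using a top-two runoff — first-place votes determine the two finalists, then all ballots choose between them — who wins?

Option 4

Round 1 first-place votes: Option 1 8, Option 2 16, Option 3 0, Option 4 10, Option 5 8. Option 2 and Option 4 advance.
Runoff: Option 2 is ranked above Option 4 on 16 ballots, Option 4 above Option 2 on 26.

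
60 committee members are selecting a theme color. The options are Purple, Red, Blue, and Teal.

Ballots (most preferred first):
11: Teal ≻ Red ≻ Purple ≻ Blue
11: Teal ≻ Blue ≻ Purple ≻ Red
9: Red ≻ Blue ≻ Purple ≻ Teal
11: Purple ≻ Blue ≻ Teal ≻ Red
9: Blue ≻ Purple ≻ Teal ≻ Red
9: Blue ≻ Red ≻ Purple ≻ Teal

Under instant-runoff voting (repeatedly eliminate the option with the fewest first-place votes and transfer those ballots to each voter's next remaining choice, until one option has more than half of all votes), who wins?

Blue

Round 1: Purple 11, Red 9, Blue 18, Teal 22. Red eliminated.
Round 2: Purple 11, Blue 27, Teal 22. Purple eliminated.
Round 3: Blue 38, Teal 22. Blue has a majority (≥31).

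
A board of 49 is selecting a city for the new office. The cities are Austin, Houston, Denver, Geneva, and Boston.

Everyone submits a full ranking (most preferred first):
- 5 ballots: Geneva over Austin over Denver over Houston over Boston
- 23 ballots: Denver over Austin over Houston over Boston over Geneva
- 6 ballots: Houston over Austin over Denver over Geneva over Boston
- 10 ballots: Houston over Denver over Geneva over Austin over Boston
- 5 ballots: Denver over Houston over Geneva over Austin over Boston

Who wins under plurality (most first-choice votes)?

Denver

First-place votes: Austin 0, Houston 16, Denver 28, Geneva 5, Boston 0.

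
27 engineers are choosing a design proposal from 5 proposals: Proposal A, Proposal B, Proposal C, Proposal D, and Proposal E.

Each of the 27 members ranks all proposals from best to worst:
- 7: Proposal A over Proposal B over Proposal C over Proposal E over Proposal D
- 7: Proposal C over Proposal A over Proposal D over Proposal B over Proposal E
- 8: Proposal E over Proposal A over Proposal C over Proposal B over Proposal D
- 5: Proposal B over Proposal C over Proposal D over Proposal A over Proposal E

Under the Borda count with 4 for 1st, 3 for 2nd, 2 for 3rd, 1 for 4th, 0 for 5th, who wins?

Proposal A

Proposal A: 7×4 + 7×3 + 8×3 + 5×1 = 78
Proposal B: 7×3 + 7×1 + 8×1 + 5×4 = 56
Proposal C: 7×2 + 7×4 + 8×2 + 5×3 = 73
Proposal D: 7×0 + 7×2 + 8×0 + 5×2 = 24
Proposal E: 7×1 + 7×0 + 8×4 + 5×0 = 39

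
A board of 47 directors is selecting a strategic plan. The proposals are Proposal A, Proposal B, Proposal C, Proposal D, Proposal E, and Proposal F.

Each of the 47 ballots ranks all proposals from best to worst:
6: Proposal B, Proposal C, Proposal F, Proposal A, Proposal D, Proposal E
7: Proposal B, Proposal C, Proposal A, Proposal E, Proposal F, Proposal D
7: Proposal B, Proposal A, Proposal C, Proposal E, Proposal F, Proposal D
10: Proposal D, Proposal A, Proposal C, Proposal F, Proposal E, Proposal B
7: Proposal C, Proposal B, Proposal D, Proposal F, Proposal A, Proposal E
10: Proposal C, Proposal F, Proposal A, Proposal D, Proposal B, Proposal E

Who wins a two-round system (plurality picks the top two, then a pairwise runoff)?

Proposal C

Round 1 first-place votes: Proposal A 0, Proposal B 20, Proposal C 17, Proposal D 10, Proposal E 0, Proposal F 0. Proposal B and Proposal C advance.
Runoff: Proposal B is ranked above Proposal C on 20 ballots, Proposal C above Proposal B on 27.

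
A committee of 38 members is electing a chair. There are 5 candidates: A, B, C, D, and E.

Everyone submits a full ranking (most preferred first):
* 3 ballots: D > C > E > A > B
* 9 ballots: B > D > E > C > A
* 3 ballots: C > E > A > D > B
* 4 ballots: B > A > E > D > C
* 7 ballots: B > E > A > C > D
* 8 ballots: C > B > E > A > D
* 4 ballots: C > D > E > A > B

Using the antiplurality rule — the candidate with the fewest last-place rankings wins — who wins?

Last-place votes: A 9, B 10, C 4, D 15, E 0.

E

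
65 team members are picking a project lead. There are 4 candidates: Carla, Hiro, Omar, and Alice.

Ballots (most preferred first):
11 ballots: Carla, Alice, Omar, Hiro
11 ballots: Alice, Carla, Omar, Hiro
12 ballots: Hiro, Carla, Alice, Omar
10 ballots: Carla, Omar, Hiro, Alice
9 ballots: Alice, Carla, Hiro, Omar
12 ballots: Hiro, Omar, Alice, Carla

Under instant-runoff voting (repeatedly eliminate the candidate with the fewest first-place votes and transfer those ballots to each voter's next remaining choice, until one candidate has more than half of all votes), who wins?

Round 1: Carla 21, Hiro 24, Omar 0, Alice 20. Omar eliminated.
Round 2: Carla 21, Hiro 24, Alice 20. Alice eliminated.
Round 3: Carla 41, Hiro 24. Carla has a majority (≥33).

Carla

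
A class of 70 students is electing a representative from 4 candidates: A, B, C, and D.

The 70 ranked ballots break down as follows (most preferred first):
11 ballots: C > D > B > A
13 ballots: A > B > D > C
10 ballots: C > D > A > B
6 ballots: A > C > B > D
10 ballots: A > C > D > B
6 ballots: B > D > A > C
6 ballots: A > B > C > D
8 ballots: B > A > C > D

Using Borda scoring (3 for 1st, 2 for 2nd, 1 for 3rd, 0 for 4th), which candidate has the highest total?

A: 11×0 + 13×3 + 10×1 + 6×3 + 10×3 + 6×1 + 6×3 + 8×2 = 137
B: 11×1 + 13×2 + 10×0 + 6×1 + 10×0 + 6×3 + 6×2 + 8×3 = 97
C: 11×3 + 13×0 + 10×3 + 6×2 + 10×2 + 6×0 + 6×1 + 8×1 = 109
D: 11×2 + 13×1 + 10×2 + 6×0 + 10×1 + 6×2 + 6×0 + 8×0 = 77

A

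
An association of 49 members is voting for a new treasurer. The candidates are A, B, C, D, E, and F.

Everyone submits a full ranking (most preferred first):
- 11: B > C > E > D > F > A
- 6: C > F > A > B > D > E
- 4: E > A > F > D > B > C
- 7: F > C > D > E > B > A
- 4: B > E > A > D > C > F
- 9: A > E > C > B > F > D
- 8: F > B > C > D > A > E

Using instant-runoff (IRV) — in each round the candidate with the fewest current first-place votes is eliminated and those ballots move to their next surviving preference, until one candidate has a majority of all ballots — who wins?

F

Round 1: A 9, B 15, C 6, D 0, E 4, F 15. D eliminated.
Round 2: A 9, B 15, C 6, E 4, F 15. E eliminated.
Round 3: A 13, B 15, C 6, F 15. C eliminated.
Round 4: A 13, B 15, F 21. A eliminated.
Round 5: B 24, F 25. F has a majority (≥25).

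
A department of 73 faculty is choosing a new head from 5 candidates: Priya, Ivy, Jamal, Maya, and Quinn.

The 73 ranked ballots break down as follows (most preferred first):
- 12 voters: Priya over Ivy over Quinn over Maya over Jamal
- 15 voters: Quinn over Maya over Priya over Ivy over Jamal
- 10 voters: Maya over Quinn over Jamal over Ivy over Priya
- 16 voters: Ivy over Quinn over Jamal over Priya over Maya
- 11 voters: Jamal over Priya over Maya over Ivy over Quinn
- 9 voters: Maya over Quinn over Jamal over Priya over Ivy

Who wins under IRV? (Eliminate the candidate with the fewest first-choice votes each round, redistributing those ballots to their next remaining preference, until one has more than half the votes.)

Round 1: Priya 12, Ivy 16, Jamal 11, Maya 19, Quinn 15. Jamal eliminated.
Round 2: Priya 23, Ivy 16, Maya 19, Quinn 15. Quinn eliminated.
Round 3: Priya 23, Ivy 16, Maya 34. Ivy eliminated.
Round 4: Priya 39, Maya 34. Priya has a majority (≥37).

Priya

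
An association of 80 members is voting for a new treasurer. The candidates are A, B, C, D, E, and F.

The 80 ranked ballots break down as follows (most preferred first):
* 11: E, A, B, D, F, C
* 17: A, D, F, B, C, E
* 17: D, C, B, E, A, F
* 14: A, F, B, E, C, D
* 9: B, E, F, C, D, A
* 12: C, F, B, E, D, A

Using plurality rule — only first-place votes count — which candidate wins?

First-place votes: A 31, B 9, C 12, D 17, E 11, F 0.

A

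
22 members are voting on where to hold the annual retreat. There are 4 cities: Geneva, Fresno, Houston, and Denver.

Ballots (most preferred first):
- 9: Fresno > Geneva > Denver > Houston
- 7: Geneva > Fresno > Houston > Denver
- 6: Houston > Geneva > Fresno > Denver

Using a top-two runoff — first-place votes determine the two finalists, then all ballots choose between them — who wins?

Round 1 first-place votes: Geneva 7, Fresno 9, Houston 6, Denver 0. Fresno and Geneva advance.
Runoff: Fresno is ranked above Geneva on 9 ballots, Geneva above Fresno on 13.

Geneva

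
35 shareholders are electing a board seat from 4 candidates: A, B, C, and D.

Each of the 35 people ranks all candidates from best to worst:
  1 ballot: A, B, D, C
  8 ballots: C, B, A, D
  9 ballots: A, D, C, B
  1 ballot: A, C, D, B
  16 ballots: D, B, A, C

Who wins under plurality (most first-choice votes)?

First-place votes: A 11, B 0, C 8, D 16.

D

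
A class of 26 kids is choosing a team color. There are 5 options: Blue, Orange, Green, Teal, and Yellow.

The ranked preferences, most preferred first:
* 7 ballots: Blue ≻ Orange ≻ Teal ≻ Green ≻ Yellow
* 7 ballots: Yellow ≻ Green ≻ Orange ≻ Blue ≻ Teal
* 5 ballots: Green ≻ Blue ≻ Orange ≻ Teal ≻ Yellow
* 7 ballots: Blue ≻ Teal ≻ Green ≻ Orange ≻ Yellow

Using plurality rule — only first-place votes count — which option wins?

Blue

First-place votes: Blue 14, Orange 0, Green 5, Teal 0, Yellow 7.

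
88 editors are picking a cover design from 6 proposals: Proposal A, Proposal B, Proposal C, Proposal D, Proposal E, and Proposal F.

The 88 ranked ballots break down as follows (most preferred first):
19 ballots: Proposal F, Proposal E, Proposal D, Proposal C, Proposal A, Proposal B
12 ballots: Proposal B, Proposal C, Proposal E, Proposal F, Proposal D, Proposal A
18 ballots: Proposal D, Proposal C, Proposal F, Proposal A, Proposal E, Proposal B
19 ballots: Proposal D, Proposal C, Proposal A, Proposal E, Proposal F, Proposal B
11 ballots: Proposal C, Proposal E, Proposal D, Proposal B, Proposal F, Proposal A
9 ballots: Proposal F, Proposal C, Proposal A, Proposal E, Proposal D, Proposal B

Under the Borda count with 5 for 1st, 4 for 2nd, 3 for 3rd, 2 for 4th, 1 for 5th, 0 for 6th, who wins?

Proposal A: 19×1 + 12×0 + 18×2 + 19×3 + 11×0 + 9×3 = 139
Proposal B: 19×0 + 12×5 + 18×0 + 19×0 + 11×2 + 9×0 = 82
Proposal C: 19×2 + 12×4 + 18×4 + 19×4 + 11×5 + 9×4 = 325
Proposal D: 19×3 + 12×1 + 18×5 + 19×5 + 11×3 + 9×1 = 296
Proposal E: 19×4 + 12×3 + 18×1 + 19×2 + 11×4 + 9×2 = 230
Proposal F: 19×5 + 12×2 + 18×3 + 19×1 + 11×1 + 9×5 = 248

Proposal C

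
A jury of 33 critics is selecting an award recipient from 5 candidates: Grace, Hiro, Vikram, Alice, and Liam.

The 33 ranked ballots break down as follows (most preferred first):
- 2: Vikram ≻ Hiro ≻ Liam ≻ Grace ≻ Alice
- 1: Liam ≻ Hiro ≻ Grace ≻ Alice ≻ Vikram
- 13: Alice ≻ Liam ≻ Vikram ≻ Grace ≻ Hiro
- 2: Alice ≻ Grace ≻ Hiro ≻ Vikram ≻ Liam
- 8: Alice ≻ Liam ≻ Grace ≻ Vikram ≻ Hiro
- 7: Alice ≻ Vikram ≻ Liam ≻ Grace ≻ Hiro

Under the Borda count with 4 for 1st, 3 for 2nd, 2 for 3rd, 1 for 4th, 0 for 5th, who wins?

Grace: 2×1 + 1×2 + 13×1 + 2×3 + 8×2 + 7×1 = 46
Hiro: 2×3 + 1×3 + 13×0 + 2×2 + 8×0 + 7×0 = 13
Vikram: 2×4 + 1×0 + 13×2 + 2×1 + 8×1 + 7×3 = 65
Alice: 2×0 + 1×1 + 13×4 + 2×4 + 8×4 + 7×4 = 121
Liam: 2×2 + 1×4 + 13×3 + 2×0 + 8×3 + 7×2 = 85

Alice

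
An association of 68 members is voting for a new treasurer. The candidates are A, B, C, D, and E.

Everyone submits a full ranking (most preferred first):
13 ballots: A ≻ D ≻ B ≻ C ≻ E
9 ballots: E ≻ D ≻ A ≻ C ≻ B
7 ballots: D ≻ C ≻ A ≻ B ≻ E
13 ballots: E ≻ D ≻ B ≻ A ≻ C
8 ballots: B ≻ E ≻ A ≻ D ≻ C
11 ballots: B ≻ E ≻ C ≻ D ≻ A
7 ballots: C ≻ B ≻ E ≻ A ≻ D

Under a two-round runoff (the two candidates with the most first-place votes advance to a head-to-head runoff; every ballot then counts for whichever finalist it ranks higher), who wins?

B

Round 1 first-place votes: A 13, B 19, C 7, D 7, E 22. E and B advance.
Runoff: E is ranked above B on 22 ballots, B above E on 46.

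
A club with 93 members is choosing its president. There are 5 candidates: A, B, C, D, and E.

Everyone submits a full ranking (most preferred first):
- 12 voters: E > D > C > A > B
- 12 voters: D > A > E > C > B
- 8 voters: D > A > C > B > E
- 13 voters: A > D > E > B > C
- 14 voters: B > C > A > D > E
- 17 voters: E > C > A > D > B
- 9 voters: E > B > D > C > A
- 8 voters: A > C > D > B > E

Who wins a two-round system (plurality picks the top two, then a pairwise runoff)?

Round 1 first-place votes: A 21, B 14, C 0, D 20, E 38. E and A advance.
Runoff: E is ranked above A on 38 ballots, A above E on 55.

A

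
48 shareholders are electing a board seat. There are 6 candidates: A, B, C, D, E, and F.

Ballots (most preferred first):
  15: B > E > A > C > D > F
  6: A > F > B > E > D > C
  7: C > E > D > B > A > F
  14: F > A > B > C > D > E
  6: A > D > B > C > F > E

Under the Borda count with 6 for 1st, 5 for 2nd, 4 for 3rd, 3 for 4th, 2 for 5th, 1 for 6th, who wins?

A

A: 15×4 + 6×6 + 7×2 + 14×5 + 6×6 = 216
B: 15×6 + 6×4 + 7×3 + 14×4 + 6×4 = 215
C: 15×3 + 6×1 + 7×6 + 14×3 + 6×3 = 153
D: 15×2 + 6×2 + 7×4 + 14×2 + 6×5 = 128
E: 15×5 + 6×3 + 7×5 + 14×1 + 6×1 = 148
F: 15×1 + 6×5 + 7×1 + 14×6 + 6×2 = 148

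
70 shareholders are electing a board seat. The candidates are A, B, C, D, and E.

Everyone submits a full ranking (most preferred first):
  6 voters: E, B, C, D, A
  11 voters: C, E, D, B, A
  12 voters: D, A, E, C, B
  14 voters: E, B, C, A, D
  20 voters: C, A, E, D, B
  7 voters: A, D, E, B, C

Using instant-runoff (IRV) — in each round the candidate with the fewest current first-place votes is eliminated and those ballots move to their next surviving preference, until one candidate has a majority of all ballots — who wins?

Round 1: A 7, B 0, C 31, D 12, E 20. B eliminated.
Round 2: A 7, C 31, D 12, E 20. A eliminated.
Round 3: C 31, D 19, E 20. D eliminated.
Round 4: C 31, E 39. E has a majority (≥36).

E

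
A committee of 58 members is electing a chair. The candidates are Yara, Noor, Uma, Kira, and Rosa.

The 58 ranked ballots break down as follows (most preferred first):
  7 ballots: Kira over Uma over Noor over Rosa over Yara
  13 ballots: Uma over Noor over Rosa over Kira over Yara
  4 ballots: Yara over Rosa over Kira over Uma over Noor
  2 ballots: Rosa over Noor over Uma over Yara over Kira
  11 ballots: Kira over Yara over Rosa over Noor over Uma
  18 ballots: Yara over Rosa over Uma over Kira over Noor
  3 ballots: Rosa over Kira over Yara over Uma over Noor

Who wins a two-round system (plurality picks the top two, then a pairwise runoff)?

Round 1 first-place votes: Yara 22, Noor 0, Uma 13, Kira 18, Rosa 5. Yara and Kira advance.
Runoff: Yara is ranked above Kira on 24 ballots, Kira above Yara on 34.

Kira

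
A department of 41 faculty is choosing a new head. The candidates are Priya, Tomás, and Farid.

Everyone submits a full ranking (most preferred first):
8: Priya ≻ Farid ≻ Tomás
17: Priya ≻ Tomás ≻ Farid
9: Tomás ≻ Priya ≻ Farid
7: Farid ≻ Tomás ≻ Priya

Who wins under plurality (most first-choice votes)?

Priya

First-place votes: Priya 25, Tomás 9, Farid 7.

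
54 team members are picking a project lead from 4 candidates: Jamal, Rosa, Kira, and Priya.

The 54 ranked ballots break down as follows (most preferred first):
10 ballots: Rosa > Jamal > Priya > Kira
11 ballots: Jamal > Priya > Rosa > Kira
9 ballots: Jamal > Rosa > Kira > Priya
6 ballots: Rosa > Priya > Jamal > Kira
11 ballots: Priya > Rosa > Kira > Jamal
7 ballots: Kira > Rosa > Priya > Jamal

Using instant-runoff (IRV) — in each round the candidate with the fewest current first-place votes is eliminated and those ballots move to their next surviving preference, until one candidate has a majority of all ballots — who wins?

Round 1: Jamal 20, Rosa 16, Kira 7, Priya 11. Kira eliminated.
Round 2: Jamal 20, Rosa 23, Priya 11. Priya eliminated.
Round 3: Jamal 20, Rosa 34. Rosa has a majority (≥28).

Rosa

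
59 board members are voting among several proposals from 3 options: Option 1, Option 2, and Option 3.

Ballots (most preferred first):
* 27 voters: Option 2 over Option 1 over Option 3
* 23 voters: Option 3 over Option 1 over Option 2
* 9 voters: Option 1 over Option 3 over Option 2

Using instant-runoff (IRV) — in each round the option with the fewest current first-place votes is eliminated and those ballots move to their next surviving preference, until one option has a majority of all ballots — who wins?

Option 3

Round 1: Option 1 9, Option 2 27, Option 3 23. Option 1 eliminated.
Round 2: Option 2 27, Option 3 32. Option 3 has a majority (≥30).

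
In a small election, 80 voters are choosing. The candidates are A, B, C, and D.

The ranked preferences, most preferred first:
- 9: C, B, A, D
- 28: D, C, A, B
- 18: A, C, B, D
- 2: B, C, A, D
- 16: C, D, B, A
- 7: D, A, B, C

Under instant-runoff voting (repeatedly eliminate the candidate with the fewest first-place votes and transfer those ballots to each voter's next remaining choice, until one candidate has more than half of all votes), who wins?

C

Round 1: A 18, B 2, C 25, D 35. B eliminated.
Round 2: A 18, C 27, D 35. A eliminated.
Round 3: C 45, D 35. C has a majority (≥41).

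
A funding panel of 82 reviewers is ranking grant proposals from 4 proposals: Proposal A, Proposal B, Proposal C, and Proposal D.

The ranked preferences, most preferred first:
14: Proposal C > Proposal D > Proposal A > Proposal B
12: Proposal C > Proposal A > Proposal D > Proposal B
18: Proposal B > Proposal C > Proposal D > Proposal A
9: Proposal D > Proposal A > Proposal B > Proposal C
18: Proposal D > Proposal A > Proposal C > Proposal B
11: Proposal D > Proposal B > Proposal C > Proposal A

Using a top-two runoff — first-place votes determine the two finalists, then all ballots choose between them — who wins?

Round 1 first-place votes: Proposal A 0, Proposal B 18, Proposal C 26, Proposal D 38. Proposal D and Proposal C advance.
Runoff: Proposal D is ranked above Proposal C on 38 ballots, Proposal C above Proposal D on 44.

Proposal C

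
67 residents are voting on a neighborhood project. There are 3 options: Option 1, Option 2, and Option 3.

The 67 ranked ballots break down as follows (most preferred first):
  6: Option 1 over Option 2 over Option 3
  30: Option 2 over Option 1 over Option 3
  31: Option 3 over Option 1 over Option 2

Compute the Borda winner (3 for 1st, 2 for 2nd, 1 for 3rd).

Option 1

Option 1: 6×3 + 30×2 + 31×2 = 140
Option 2: 6×2 + 30×3 + 31×1 = 133
Option 3: 6×1 + 30×1 + 31×3 = 129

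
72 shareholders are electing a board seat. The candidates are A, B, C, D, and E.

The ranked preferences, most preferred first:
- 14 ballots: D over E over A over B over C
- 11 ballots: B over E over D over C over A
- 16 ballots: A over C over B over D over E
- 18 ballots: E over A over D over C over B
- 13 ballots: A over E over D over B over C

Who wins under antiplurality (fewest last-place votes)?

D

Last-place votes: A 11, B 18, C 27, D 0, E 16.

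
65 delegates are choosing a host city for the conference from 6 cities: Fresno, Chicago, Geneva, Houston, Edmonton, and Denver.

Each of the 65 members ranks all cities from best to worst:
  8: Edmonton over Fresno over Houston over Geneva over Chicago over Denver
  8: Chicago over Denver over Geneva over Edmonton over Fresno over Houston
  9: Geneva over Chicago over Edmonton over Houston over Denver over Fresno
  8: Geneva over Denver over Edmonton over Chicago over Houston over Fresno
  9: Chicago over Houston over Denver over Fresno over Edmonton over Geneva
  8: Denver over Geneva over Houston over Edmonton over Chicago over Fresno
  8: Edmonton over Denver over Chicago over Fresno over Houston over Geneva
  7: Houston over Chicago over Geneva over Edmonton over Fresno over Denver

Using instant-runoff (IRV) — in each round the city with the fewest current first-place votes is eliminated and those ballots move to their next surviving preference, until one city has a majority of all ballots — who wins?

Geneva

Round 1: Fresno 0, Chicago 17, Geneva 17, Houston 7, Edmonton 16, Denver 8. Fresno eliminated.
Round 2: Chicago 17, Geneva 17, Houston 7, Edmonton 16, Denver 8. Houston eliminated.
Round 3: Chicago 24, Geneva 17, Edmonton 16, Denver 8. Denver eliminated.
Round 4: Chicago 24, Geneva 25, Edmonton 16. Edmonton eliminated.
Round 5: Chicago 32, Geneva 33. Geneva has a majority (≥33).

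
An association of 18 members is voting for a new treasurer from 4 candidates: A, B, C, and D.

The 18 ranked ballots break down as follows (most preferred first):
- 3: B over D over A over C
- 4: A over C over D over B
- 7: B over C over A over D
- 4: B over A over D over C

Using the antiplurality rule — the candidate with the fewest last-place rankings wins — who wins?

A

Last-place votes: A 0, B 4, C 7, D 7.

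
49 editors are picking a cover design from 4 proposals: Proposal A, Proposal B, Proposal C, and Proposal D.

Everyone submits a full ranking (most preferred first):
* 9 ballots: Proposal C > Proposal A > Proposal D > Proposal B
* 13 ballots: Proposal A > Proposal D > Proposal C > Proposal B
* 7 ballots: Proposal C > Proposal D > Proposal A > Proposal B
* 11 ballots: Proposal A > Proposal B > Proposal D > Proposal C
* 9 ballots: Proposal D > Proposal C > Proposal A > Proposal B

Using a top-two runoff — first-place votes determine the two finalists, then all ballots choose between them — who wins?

Proposal C

Round 1 first-place votes: Proposal A 24, Proposal B 0, Proposal C 16, Proposal D 9. Proposal A and Proposal C advance.
Runoff: Proposal A is ranked above Proposal C on 24 ballots, Proposal C above Proposal A on 25.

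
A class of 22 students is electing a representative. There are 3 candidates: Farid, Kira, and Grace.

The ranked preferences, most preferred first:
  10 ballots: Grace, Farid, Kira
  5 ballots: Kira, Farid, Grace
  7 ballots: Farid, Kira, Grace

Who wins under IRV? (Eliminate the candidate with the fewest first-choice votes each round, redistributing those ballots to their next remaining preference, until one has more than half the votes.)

Farid

Round 1: Farid 7, Kira 5, Grace 10. Kira eliminated.
Round 2: Farid 12, Grace 10. Farid has a majority (≥12).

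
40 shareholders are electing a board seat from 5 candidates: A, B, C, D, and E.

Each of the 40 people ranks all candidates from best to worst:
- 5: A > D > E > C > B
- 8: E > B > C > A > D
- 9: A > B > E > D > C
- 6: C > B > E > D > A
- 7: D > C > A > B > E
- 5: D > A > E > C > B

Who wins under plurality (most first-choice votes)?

First-place votes: A 14, B 0, C 6, D 12, E 8.

A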